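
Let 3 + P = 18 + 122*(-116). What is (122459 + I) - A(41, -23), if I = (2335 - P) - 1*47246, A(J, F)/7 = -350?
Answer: 94135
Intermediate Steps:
A(J, F) = -2450 (A(J, F) = 7*(-350) = -2450)
P = -14137 (P = -3 + (18 + 122*(-116)) = -3 + (18 - 14152) = -3 - 14134 = -14137)
I = -30774 (I = (2335 - 1*(-14137)) - 1*47246 = (2335 + 14137) - 47246 = 16472 - 47246 = -30774)
(122459 + I) - A(41, -23) = (122459 - 30774) - 1*(-2450) = 91685 + 2450 = 94135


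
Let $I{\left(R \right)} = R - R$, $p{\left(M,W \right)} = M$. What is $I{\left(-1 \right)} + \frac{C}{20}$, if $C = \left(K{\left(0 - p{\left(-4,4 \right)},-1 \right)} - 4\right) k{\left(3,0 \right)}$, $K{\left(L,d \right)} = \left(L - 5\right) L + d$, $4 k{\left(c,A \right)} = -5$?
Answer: $\frac{9}{16} \approx 0.5625$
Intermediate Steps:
$k{\left(c,A \right)} = - \frac{5}{4}$ ($k{\left(c,A \right)} = \frac{1}{4} \left(-5\right) = - \frac{5}{4}$)
$I{\left(R \right)} = 0$
$K{\left(L,d \right)} = d + L \left(-5 + L\right)$ ($K{\left(L,d \right)} = \left(L - 5\right) L + d = \left(-5 + L\right) L + d = L \left(-5 + L\right) + d = d + L \left(-5 + L\right)$)
$C = \frac{45}{4}$ ($C = \left(\left(-1 + \left(0 - -4\right)^{2} - 5 \left(0 - -4\right)\right) - 4\right) \left(- \frac{5}{4}\right) = \left(\left(-1 + \left(0 + 4\right)^{2} - 5 \left(0 + 4\right)\right) - 4\right) \left(- \frac{5}{4}\right) = \left(\left(-1 + 4^{2} - 20\right) - 4\right) \left(- \frac{5}{4}\right) = \left(\left(-1 + 16 - 20\right) - 4\right) \left(- \frac{5}{4}\right) = \left(-5 - 4\right) \left(- \frac{5}{4}\right) = \left(-9\right) \left(- \frac{5}{4}\right) = \frac{45}{4} \approx 11.25$)
$I{\left(-1 \right)} + \frac{C}{20} = 0 + \frac{45}{4 \cdot 20} = 0 + \frac{45}{4} \cdot \frac{1}{20} = 0 + \frac{9}{16} = \frac{9}{16}$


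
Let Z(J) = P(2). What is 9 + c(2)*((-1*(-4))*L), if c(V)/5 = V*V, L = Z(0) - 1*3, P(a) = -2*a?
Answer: -551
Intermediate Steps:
Z(J) = -4 (Z(J) = -2*2 = -4)
L = -7 (L = -4 - 1*3 = -4 - 3 = -7)
c(V) = 5*V² (c(V) = 5*(V*V) = 5*V²)
9 + c(2)*((-1*(-4))*L) = 9 + (5*2²)*(-1*(-4)*(-7)) = 9 + (5*4)*(4*(-7)) = 9 + 20*(-28) = 9 - 560 = -551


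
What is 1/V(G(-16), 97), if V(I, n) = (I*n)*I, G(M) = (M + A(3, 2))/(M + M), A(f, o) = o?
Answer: 256/4753 ≈ 0.053861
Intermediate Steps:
G(M) = (2 + M)/(2*M) (G(M) = (M + 2)/(M + M) = (2 + M)/((2*M)) = (2 + M)*(1/(2*M)) = (2 + M)/(2*M))
V(I, n) = n*I²
1/V(G(-16), 97) = 1/(97*((½)*(2 - 16)/(-16))²) = 1/(97*((½)*(-1/16)*(-14))²) = 1/(97*(7/16)²) = 1/(97*(49/256)) = 1/(4753/256) = 256/4753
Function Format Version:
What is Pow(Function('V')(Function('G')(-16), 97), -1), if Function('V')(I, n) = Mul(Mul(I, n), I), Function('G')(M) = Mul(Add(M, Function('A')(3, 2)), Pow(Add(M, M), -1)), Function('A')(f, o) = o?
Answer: Rational(256, 4753) ≈ 0.053861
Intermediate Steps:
Function('G')(M) = Mul(Rational(1, 2), Pow(M, -1), Add(2, M)) (Function('G')(M) = Mul(Add(M, 2), Pow(Add(M, M), -1)) = Mul(Add(2, M), Pow(Mul(2, M), -1)) = Mul(Add(2, M), Mul(Rational(1, 2), Pow(M, -1))) = Mul(Rational(1, 2), Pow(M, -1), Add(2, M)))
Function('V')(I, n) = Mul(n, Pow(I, 2))
Pow(Function('V')(Function('G')(-16), 97), -1) = Pow(Mul(97, Pow(Mul(Rational(1, 2), Pow(-16, -1), Add(2, -16)), 2)), -1) = Pow(Mul(97, Pow(Mul(Rational(1, 2), Rational(-1, 16), -14), 2)), -1) = Pow(Mul(97, Pow(Rational(7, 16), 2)), -1) = Pow(Mul(97, Rational(49, 256)), -1) = Pow(Rational(4753, 256), -1) = Rational(256, 4753)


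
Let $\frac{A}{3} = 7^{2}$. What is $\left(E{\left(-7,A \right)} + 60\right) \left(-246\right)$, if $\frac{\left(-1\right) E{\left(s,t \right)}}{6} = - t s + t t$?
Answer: $33398928$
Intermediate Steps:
$A = 147$ ($A = 3 \cdot 7^{2} = 3 \cdot 49 = 147$)
$E{\left(s,t \right)} = - 6 t^{2} + 6 s t$ ($E{\left(s,t \right)} = - 6 \left(- t s + t t\right) = - 6 \left(- s t + t^{2}\right) = - 6 \left(t^{2} - s t\right) = - 6 t^{2} + 6 s t$)
$\left(E{\left(-7,A \right)} + 60\right) \left(-246\right) = \left(6 \cdot 147 \left(-7 - 147\right) + 60\right) \left(-246\right) = \left(6 \cdot 147 \left(-154\right) + 60\right) \left(-246\right) = \left(-135828 + 60\right) \left(-246\right) = \left(-135768\right) \left(-246\right) = 33398928$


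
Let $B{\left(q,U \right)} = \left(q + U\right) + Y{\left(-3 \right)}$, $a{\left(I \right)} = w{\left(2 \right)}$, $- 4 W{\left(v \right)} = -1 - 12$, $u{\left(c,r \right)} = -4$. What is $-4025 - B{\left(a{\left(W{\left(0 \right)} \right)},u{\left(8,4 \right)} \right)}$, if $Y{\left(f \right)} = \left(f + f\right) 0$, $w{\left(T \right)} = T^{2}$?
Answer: $-4025$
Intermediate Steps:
$Y{\left(f \right)} = 0$ ($Y{\left(f \right)} = 2 f 0 = 0$)
$W{\left(v \right)} = \frac{13}{4}$ ($W{\left(v \right)} = - \frac{-1 - 12}{4} = \left(- \frac{1}{4}\right) \left(-13\right) = \frac{13}{4}$)
$a{\left(I \right)} = 4$ ($a{\left(I \right)} = 2^{2} = 4$)
$B{\left(q,U \right)} = U + q$ ($B{\left(q,U \right)} = \left(q + U\right) + 0 = \left(U + q\right) + 0 = U + q$)
$-4025 - B{\left(a{\left(W{\left(0 \right)} \right)},u{\left(8,4 \right)} \right)} = -4025 - \left(-4 + 4\right) = -4025 - 0 = -4025 + 0 = -4025$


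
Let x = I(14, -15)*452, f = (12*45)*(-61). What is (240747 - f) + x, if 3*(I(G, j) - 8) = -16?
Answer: 824677/3 ≈ 2.7489e+5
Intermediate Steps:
f = -32940 (f = 540*(-61) = -32940)
I(G, j) = 8/3 (I(G, j) = 8 + (⅓)*(-16) = 8 - 16/3 = 8/3)
x = 3616/3 (x = (8/3)*452 = 3616/3 ≈ 1205.3)
(240747 - f) + x = (240747 - 1*(-32940)) + 3616/3 = (240747 + 32940) + 3616/3 = 273687 + 3616/3 = 824677/3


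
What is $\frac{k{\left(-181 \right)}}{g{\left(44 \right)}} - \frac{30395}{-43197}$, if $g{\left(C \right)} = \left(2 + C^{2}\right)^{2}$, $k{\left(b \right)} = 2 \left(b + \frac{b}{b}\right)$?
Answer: $\frac{186508705}{265099989} \approx 0.70354$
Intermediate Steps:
$k{\left(b \right)} = 2 + 2 b$ ($k{\left(b \right)} = 2 \left(b + 1\right) = 2 \left(1 + b\right) = 2 + 2 b$)
$\frac{k{\left(-181 \right)}}{g{\left(44 \right)}} - \frac{30395}{-43197} = \frac{2 + 2 \left(-181\right)}{\left(2 + 44^{2}\right)^{2}} - \frac{30395}{-43197} = \frac{2 - 362}{\left(2 + 1936\right)^{2}} - - \frac{30395}{43197} = - \frac{360}{1938^{2}} + \frac{30395}{43197} = - \frac{360}{3755844} + \frac{30395}{43197} = \left(-360\right) \frac{1}{3755844} + \frac{30395}{43197} = - \frac{10}{104329} + \frac{30395}{43197} = \frac{186508705}{265099989}$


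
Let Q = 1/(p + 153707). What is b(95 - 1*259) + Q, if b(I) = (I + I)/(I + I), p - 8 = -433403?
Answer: 279687/279688 ≈ 1.0000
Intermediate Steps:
p = -433395 (p = 8 - 433403 = -433395)
b(I) = 1 (b(I) = (2*I)/((2*I)) = (2*I)*(1/(2*I)) = 1)
Q = -1/279688 (Q = 1/(-433395 + 153707) = 1/(-279688) = -1/279688 ≈ -3.5754e-6)
b(95 - 1*259) + Q = 1 - 1/279688 = 279687/279688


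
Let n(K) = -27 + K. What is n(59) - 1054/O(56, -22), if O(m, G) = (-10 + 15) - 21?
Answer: 783/8 ≈ 97.875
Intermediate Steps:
O(m, G) = -16 (O(m, G) = 5 - 21 = -16)
n(59) - 1054/O(56, -22) = (-27 + 59) - 1054/(-16) = 32 - 1054*(-1/16) = 32 + 527/8 = 783/8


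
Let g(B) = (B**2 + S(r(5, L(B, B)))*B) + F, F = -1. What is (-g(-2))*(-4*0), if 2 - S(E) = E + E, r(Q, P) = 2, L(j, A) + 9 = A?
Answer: 0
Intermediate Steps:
L(j, A) = -9 + A
S(E) = 2 - 2*E (S(E) = 2 - (E + E) = 2 - 2*E)
g(B) = -1 + B**2 - 2*B (g(B) = (B**2 + (2 - 2*2)*B) - 1 = (B**2 + (2 - 4)*B) - 1 = (B**2 - 2*B) - 1 = -1 + B**2 - 2*B)
(-g(-2))*(-4*0) = (-(-1 + (-2)**2 - 2*(-2)))*(-4*0) = -(-1 + 4 + 4)*0 = -1*7*0 = -7*0 = 0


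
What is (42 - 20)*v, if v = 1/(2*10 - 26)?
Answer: -11/3 ≈ -3.6667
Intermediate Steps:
v = -1/6 (v = 1/(20 - 26) = 1/(-6) = -1/6 ≈ -0.16667)
(42 - 20)*v = (42 - 20)*(-1/6) = 22*(-1/6) = -11/3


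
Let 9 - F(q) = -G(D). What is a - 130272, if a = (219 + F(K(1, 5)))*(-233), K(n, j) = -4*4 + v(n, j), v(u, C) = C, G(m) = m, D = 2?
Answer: -183862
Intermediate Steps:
K(n, j) = -16 + j (K(n, j) = -4*4 + j = -16 + j)
F(q) = 11 (F(q) = 9 - (-1)*2 = 9 - 1*(-2) = 9 + 2 = 11)
a = -53590 (a = (219 + 11)*(-233) = 230*(-233) = -53590)
a - 130272 = -53590 - 130272 = -183862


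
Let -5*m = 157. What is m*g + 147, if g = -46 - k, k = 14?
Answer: 2031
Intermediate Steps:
m = -157/5 (m = -1/5*157 = -157/5 ≈ -31.400)
g = -60 (g = -46 - 1*14 = -46 - 14 = -60)
m*g + 147 = -157/5*(-60) + 147 = 1884 + 147 = 2031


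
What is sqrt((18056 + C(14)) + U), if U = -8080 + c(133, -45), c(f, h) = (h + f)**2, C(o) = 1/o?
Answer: sqrt(3473134)/14 ≈ 133.12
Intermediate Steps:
c(f, h) = (f + h)**2
U = -336 (U = -8080 + (133 - 45)**2 = -8080 + 88**2 = -8080 + 7744 = -336)
sqrt((18056 + C(14)) + U) = sqrt((18056 + 1/14) - 336) = sqrt(252785/14 - 336) = sqrt(248081/14) = sqrt(3473134)/14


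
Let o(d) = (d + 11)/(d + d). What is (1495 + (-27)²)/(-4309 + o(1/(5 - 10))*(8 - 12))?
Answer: -2224/4201 ≈ -0.52940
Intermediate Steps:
o(d) = (11 + d)/(2*d) (o(d) = (11 + d)/((2*d)) = (11 + d)*(1/(2*d)) = (11 + d)/(2*d))
(1495 + (-27)²)/(-4309 + o(1/(5 - 10))*(8 - 12)) = (1495 + (-27)²)/(-4309 + ((11 + 1/(5 - 10))/(2*(1/(5 - 10))))*(8 - 12)) = (1495 + 729)/(-4309 + ((11 + 1/(-5))/(2*(1/(-5))))*(-4)) = 2224/(-4309 + ((11 - ⅕)/(2*(-⅕)))*(-4)) = 2224/(-4309 + ((½)*(-5)*(54/5))*(-4)) = 2224/(-4309 - 27*(-4)) = 2224/(-4309 + 108) = 2224/(-4201) = 2224*(-1/4201) = -2224/4201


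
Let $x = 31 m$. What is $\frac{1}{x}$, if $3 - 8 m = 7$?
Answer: $- \frac{2}{31} \approx -0.064516$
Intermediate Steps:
$m = - \frac{1}{2}$ ($m = \frac{3}{8} - \frac{7}{8} = - \frac{1}{2} \approx -0.5$)
$x = - \frac{31}{2}$ ($x = 31 \left(- \frac{1}{2}\right) = - \frac{31}{2} \approx -15.5$)
$\frac{1}{x} = \frac{1}{- \frac{31}{2}} = - \frac{2}{31}$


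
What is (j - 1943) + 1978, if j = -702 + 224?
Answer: -443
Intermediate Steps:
j = -478
(j - 1943) + 1978 = (-478 - 1943) + 1978 = -2421 + 1978 = -443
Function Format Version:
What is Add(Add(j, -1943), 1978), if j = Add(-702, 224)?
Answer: -443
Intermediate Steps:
j = -478
Add(Add(j, -1943), 1978) = Add(Add(-478, -1943), 1978) = Add(-2421, 1978) = -443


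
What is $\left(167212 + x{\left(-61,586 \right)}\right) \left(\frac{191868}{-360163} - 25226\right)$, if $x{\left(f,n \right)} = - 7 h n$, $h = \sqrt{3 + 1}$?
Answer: $- \frac{1444693214563648}{360163} \approx -4.0112 \cdot 10^{9}$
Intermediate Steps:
$h = 2$ ($h = \sqrt{4} = 2$)
$x{\left(f,n \right)} = - 14 n$ ($x{\left(f,n \right)} = \left(-7\right) 2 n = - 14 n$)
$\left(167212 + x{\left(-61,586 \right)}\right) \left(\frac{191868}{-360163} - 25226\right) = \left(167212 - 8204\right) \left(\frac{191868}{-360163} - 25226\right) = \left(167212 - 8204\right) \left(191868 \left(- \frac{1}{360163}\right) - 25226\right) = 159008 \left(- \frac{191868}{360163} - 25226\right) = 159008 \left(- \frac{9085663706}{360163}\right) = - \frac{1444693214563648}{360163}$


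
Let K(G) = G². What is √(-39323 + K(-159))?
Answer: I*√14042 ≈ 118.5*I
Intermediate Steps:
√(-39323 + K(-159)) = √(-39323 + (-159)²) = √(-39323 + 25281) = √(-14042) = I*√14042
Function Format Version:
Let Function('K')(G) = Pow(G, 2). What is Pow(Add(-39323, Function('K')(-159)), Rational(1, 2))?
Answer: Mul(I, Pow(14042, Rational(1, 2))) ≈ Mul(118.50, I)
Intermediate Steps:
Pow(Add(-39323, Function('K')(-159)), Rational(1, 2)) = Pow(Add(-39323, Pow(-159, 2)), Rational(1, 2)) = Pow(Add(-39323, 25281), Rational(1, 2)) = Pow(-14042, Rational(1, 2)) = Mul(I, Pow(14042, Rational(1, 2)))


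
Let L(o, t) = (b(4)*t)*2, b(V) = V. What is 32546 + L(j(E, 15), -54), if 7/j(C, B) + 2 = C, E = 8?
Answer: 32114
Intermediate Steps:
j(C, B) = 7/(-2 + C)
L(o, t) = 8*t (L(o, t) = (4*t)*2 = 8*t)
32546 + L(j(E, 15), -54) = 32546 + 8*(-54) = 32546 - 432 = 32114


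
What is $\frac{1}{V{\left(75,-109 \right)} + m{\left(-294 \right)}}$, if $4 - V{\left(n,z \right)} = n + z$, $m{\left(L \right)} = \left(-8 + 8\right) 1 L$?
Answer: $\frac{1}{38} \approx 0.026316$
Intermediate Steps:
$m{\left(L \right)} = 0$ ($m{\left(L \right)} = 0 L = 0$)
$V{\left(n,z \right)} = 4 - n - z$ ($V{\left(n,z \right)} = 4 - \left(n + z\right) = 4 - n - z$)
$\frac{1}{V{\left(75,-109 \right)} + m{\left(-294 \right)}} = \frac{1}{\left(4 - 75 - -109\right) + 0} = \frac{1}{\left(4 - 75 + 109\right) + 0} = \frac{1}{38 + 0} = \frac{1}{38}$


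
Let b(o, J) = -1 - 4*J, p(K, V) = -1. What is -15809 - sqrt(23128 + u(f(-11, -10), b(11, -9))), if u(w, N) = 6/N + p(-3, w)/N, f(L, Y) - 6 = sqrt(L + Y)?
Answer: -15809 - sqrt(1133279)/7 ≈ -15961.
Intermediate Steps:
f(L, Y) = 6 + sqrt(L + Y)
u(w, N) = 5/N (u(w, N) = 6/N - 1/N = 5/N)
-15809 - sqrt(23128 + u(f(-11, -10), b(11, -9))) = -15809 - sqrt(23128 + 5/(-1 - 4*(-9))) = -15809 - sqrt(23128 + 5/(-1 + 36)) = -15809 - sqrt(23128 + 5/35) = -15809 - sqrt(23128 + 5*(1/35)) = -15809 - sqrt(23128 + 1/7) = -15809 - sqrt(161897/7) = -15809 - sqrt(1133279)/7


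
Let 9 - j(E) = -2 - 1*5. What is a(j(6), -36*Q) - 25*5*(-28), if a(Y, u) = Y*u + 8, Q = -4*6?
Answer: 17332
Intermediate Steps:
j(E) = 16 (j(E) = 9 - (-2 - 1*5) = 9 - (-2 - 5) = 9 - 1*(-7) = 9 + 7 = 16)
Q = -24
a(Y, u) = 8 + Y*u
a(j(6), -36*Q) - 25*5*(-28) = (8 + 16*(-36*(-24))) - 25*5*(-28) = (8 + 16*864) - 125*(-28) = (8 + 13824) + 3500 = 13832 + 3500 = 17332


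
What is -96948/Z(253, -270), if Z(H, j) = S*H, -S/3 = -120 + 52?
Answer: -8079/4301 ≈ -1.8784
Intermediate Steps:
S = 204 (S = -3*(-120 + 52) = -3*(-68) = 204)
Z(H, j) = 204*H
-96948/Z(253, -270) = -96948/(204*253) = -96948/51612 = -96948*1/51612 = -8079/4301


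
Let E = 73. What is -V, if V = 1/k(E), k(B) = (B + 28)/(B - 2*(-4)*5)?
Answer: -113/101 ≈ -1.1188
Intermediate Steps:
k(B) = (28 + B)/(40 + B) (k(B) = (28 + B)/(B + 8*5) = (28 + B)/(B + 40) = (28 + B)/(40 + B))
V = 113/101 (V = 1/((28 + 73)/(40 + 73)) = 1/(101/113) = 113/101 ≈ 1.1188)
-V = -1*113/101 = -113/101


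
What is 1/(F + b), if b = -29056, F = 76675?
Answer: 1/47619 ≈ 2.1000e-5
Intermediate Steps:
1/(F + b) = 1/(76675 - 29056) = 1/47619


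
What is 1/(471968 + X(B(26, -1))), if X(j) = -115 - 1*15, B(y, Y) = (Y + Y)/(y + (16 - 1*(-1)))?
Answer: 1/471838 ≈ 2.1194e-6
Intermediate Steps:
B(y, Y) = 2*Y/(17 + y) (B(y, Y) = (2*Y)/(y + (16 + 1)) = (2*Y)/(y + 17) = (2*Y)/(17 + y) = 2*Y/(17 + y))
X(j) = -130 (X(j) = -115 - 15 = -130)
1/(471968 + X(B(26, -1))) = 1/(471968 - 130) = 1/471838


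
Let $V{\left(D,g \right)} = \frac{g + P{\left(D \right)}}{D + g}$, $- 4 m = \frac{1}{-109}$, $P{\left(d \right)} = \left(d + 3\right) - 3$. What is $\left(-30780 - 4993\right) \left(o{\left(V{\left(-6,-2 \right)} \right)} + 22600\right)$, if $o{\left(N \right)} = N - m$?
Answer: $- \frac{352508394055}{436} \approx -8.0851 \cdot 10^{8}$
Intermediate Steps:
$P{\left(d \right)} = d$ ($P{\left(d \right)} = \left(3 + d\right) - 3 = d$)
$m = \frac{1}{436}$ ($m = - \frac{1}{4 \left(-109\right)} = \left(- \frac{1}{4}\right) \left(- \frac{1}{109}\right) = \frac{1}{436} \approx 0.0022936$)
$V{\left(D,g \right)} = 1$ ($V{\left(D,g \right)} = \frac{g + D}{D + g} = \frac{D + g}{D + g} = 1$)
$o{\left(N \right)} = - \frac{1}{436} + N$ ($o{\left(N \right)} = N - \frac{1}{436} = - \frac{1}{436} + N$)
$\left(-30780 - 4993\right) \left(o{\left(V{\left(-6,-2 \right)} \right)} + 22600\right) = \left(-30780 - 4993\right) \left(\left(- \frac{1}{436} + 1\right) + 22600\right) = - 35773 \left(\frac{435}{436} + 22600\right) = \left(-35773\right) \frac{9854035}{436} = - \frac{352508394055}{436}$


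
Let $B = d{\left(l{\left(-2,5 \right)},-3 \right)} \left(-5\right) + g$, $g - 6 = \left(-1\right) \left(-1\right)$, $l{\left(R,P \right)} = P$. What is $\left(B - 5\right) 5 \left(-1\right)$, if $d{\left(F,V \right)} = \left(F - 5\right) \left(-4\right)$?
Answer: $-10$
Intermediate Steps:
$g = 7$ ($g = 6 - -1 = 6 + 1 = 7$)
$d{\left(F,V \right)} = 20 - 4 F$ ($d{\left(F,V \right)} = \left(-5 + F\right) \left(-4\right) = 20 - 4 F$)
$B = 7$ ($B = \left(20 - 20\right) \left(-5\right) + 7 = 0 \left(-5\right) + 7 = 0 + 7 = 7$)
$\left(B - 5\right) 5 \left(-1\right) = \left(7 - 5\right) 5 \left(-1\right) = 2 \cdot 5 \left(-1\right) = 10 \left(-1\right) = -10$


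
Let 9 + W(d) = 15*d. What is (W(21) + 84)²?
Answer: 152100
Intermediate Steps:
W(d) = -9 + 15*d
(W(21) + 84)² = ((-9 + 15*21) + 84)² = ((-9 + 315) + 84)² = (306 + 84)² = 390² = 152100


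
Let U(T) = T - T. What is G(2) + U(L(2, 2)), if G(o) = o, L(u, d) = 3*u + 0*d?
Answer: 2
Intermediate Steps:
L(u, d) = 3*u (L(u, d) = 3*u + 0 = 3*u)
U(T) = 0
G(2) + U(L(2, 2)) = 2 + 0 = 2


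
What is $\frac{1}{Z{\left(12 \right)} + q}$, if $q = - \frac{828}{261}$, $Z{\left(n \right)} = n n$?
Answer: $\frac{29}{4084} \approx 0.0071009$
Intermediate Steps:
$Z{\left(n \right)} = n^{2}$
$q = - \frac{92}{29}$ ($q = \left(-828\right) \frac{1}{261} = - \frac{92}{29} \approx -3.1724$)
$\frac{1}{Z{\left(12 \right)} + q} = \frac{1}{12^{2} - \frac{92}{29}} = \frac{1}{144 - \frac{92}{29}} = \frac{1}{\frac{4084}{29}} = \frac{29}{4084}$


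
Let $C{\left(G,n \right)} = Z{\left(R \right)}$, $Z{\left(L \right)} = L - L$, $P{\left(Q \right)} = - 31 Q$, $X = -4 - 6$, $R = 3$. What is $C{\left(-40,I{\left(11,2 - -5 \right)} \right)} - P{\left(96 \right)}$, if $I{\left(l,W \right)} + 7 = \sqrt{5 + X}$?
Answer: $2976$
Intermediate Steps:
$X = -10$ ($X = -4 - 6 = -10$)
$Z{\left(L \right)} = 0$
$I{\left(l,W \right)} = -7 + i \sqrt{5}$ ($I{\left(l,W \right)} = -7 + \sqrt{5 - 10} = -7 + \sqrt{-5} = -7 + i \sqrt{5}$)
$C{\left(G,n \right)} = 0$
$C{\left(-40,I{\left(11,2 - -5 \right)} \right)} - P{\left(96 \right)} = 0 - \left(-31\right) 96 = 0 - -2976 = 0 + 2976 = 2976$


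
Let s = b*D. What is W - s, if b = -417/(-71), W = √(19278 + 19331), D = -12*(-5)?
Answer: -25020/71 + √38609 ≈ -155.90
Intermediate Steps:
D = 60
W = √38609 ≈ 196.49
b = 417/71 (b = -417*(-1/71) = 417/71 ≈ 5.8732)
s = 25020/71 (s = (417/71)*60 = 25020/71 ≈ 352.39)
W - s = √38609 - 1*25020/71 = √38609 - 25020/71 = -25020/71 + √38609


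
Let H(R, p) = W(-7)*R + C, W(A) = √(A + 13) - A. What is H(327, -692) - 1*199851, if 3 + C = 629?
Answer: -196936 + 327*√6 ≈ -1.9614e+5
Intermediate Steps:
C = 626 (C = -3 + 629 = 626)
W(A) = √(13 + A) - A
H(R, p) = 626 + R*(7 + √6) (H(R, p) = (√(13 - 7) - 1*(-7))*R + 626 = (√6 + 7)*R + 626 = (7 + √6)*R + 626 = R*(7 + √6) + 626 = 626 + R*(7 + √6))
H(327, -692) - 1*199851 = (626 + 327*(7 + √6)) - 1*199851 = (626 + (2289 + 327*√6)) - 199851 = (2915 + 327*√6) - 199851 = -196936 + 327*√6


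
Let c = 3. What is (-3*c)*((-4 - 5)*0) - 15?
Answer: -15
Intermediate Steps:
(-3*c)*((-4 - 5)*0) - 15 = (-3*3)*((-4 - 5)*0) - 15 = -(-81)*0 - 15 = -9*0 - 15 = 0 - 15 = -15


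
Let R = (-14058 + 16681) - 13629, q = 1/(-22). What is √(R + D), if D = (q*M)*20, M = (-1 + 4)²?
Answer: 2*I*√333179/11 ≈ 104.95*I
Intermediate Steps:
M = 9 (M = 3² = 9)
q = -1/22 ≈ -0.045455
R = -11006 (R = 2623 - 13629 = -11006)
D = -90/11 (D = -1/22*9*20 = -9/22*20 = -90/11 ≈ -8.1818)
√(R + D) = √(-11006 - 90/11) = √(-121156/11) = 2*I*√333179/11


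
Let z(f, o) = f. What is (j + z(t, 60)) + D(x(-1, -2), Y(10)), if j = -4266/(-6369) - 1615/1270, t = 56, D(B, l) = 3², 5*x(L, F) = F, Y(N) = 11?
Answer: 34726189/539242 ≈ 64.398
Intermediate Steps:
x(L, F) = F/5
D(B, l) = 9
j = -324541/539242 (j = -4266*(-1/6369) - 1615*1/1270 = 1422/2123 - 323/254 = -324541/539242 ≈ -0.60185)
(j + z(t, 60)) + D(x(-1, -2), Y(10)) = (-324541/539242 + 56) + 9 = 29873011/539242 + 9 = 34726189/539242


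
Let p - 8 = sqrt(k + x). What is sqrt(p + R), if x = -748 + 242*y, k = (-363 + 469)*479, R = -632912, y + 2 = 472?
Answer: sqrt(-632904 + sqrt(163766)) ≈ 795.3*I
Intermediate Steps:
y = 470 (y = -2 + 472 = 470)
k = 50774 (k = 106*479 = 50774)
x = 112992 (x = -748 + 242*470 = -748 + 113740 = 112992)
p = 8 + sqrt(163766) (p = 8 + sqrt(50774 + 112992) = 8 + sqrt(163766) ≈ 412.68)
sqrt(p + R) = sqrt((8 + sqrt(163766)) - 632912) = sqrt(-632904 + sqrt(163766))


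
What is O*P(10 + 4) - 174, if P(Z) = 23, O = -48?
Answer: -1278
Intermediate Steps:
O*P(10 + 4) - 174 = -48*23 - 174 = -1104 - 174 = -1278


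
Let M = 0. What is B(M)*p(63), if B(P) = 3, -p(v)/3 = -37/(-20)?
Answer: -333/20 ≈ -16.650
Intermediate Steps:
p(v) = -111/20 (p(v) = -(-111)/(-20) = -(-111)*(-1)/20 = -3*37/20 = -111/20)
B(M)*p(63) = 3*(-111/20) = -333/20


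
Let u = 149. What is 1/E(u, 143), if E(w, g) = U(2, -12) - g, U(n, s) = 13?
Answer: -1/130 ≈ -0.0076923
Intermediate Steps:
E(w, g) = 13 - g
1/E(u, 143) = 1/(13 - 1*143) = 1/(13 - 143) = 1/(-130) = -1/130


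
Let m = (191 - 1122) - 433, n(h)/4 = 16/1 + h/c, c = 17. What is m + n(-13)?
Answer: -22152/17 ≈ -1303.1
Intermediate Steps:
n(h) = 64 + 4*h/17 (n(h) = 4*(16/1 + h/17) = 4*(16*1 + h*(1/17)) = 4*(16 + h/17) = 64 + 4*h/17)
m = -1364 (m = -931 - 433 = -1364)
m + n(-13) = -1364 + (64 + (4/17)*(-13)) = -1364 + (64 - 52/17) = -1364 + 1036/17 = -22152/17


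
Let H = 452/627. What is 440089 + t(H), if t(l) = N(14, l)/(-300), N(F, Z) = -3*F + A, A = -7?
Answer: 132026749/300 ≈ 4.4009e+5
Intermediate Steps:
N(F, Z) = -7 - 3*F (N(F, Z) = -3*F - 7 = -7 - 3*F)
H = 452/627 (H = 452*(1/627) = 452/627 ≈ 0.72089)
t(l) = 49/300 (t(l) = (-7 - 3*14)/(-300) = (-7 - 42)*(-1/300) = -49*(-1/300) = 49/300)
440089 + t(H) = 440089 + 49/300 = 132026749/300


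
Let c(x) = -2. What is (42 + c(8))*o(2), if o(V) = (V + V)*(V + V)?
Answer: 640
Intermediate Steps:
o(V) = 4*V² (o(V) = (2*V)*(2*V) = 4*V²)
(42 + c(8))*o(2) = (42 - 2)*(4*2²) = 40*(4*4) = 40*16 = 640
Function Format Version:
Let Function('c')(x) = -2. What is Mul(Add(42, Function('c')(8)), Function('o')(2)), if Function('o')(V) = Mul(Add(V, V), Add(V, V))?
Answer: 640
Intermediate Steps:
Function('o')(V) = Mul(4, Pow(V, 2)) (Function('o')(V) = Mul(Mul(2, V), Mul(2, V)) = Mul(4, Pow(V, 2)))
Mul(Add(42, Function('c')(8)), Function('o')(2)) = Mul(Add(42, -2), Mul(4, Pow(2, 2))) = Mul(40, Mul(4, 4)) = Mul(40, 16) = 640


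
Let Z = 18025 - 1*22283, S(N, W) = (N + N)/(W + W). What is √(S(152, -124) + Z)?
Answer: 2*I*√1023279/31 ≈ 65.263*I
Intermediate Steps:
S(N, W) = N/W (S(N, W) = (2*N)/((2*W)) = (2*N)*(1/(2*W)) = N/W)
Z = -4258 (Z = 18025 - 22283 = -4258)
√(S(152, -124) + Z) = √(152/(-124) - 4258) = √(152*(-1/124) - 4258) = √(-38/31 - 4258) = √(-132036/31) = 2*I*√1023279/31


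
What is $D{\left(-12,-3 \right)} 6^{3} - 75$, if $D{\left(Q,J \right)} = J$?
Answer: $-723$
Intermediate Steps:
$D{\left(-12,-3 \right)} 6^{3} - 75 = - 3 \cdot 6^{3} - 75 = \left(-3\right) 216 - 75 = -648 - 75 = -723$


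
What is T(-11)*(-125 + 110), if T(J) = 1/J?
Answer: 15/11 ≈ 1.3636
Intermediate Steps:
T(-11)*(-125 + 110) = (-125 + 110)/(-11) = -1/11*(-15) = 15/11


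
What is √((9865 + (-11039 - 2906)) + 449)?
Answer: I*√3631 ≈ 60.258*I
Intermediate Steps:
√((9865 + (-11039 - 2906)) + 449) = √((9865 - 13945) + 449) = √(-4080 + 449) = √(-3631) = I*√3631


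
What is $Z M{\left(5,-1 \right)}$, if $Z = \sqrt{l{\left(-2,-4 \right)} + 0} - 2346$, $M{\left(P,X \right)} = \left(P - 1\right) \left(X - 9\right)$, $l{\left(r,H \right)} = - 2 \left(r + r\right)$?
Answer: $93840 - 80 \sqrt{2} \approx 93727.0$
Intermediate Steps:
$l{\left(r,H \right)} = - 4 r$ ($l{\left(r,H \right)} = - 2 \cdot 2 r = - 4 r$)
$M{\left(P,X \right)} = \left(-1 + P\right) \left(-9 + X\right)$
$Z = -2346 + 2 \sqrt{2}$ ($Z = \sqrt{\left(-4\right) \left(-2\right) + 0} - 2346 = \sqrt{8 + 0} - 2346 = \sqrt{8} - 2346 = 2 \sqrt{2} - 2346 = -2346 + 2 \sqrt{2} \approx -2343.2$)
$Z M{\left(5,-1 \right)} = \left(-2346 + 2 \sqrt{2}\right) \left(9 - -1 - 45 + 5 \left(-1\right)\right) = \left(-2346 + 2 \sqrt{2}\right) \left(9 + 1 - 45 - 5\right) = \left(-2346 + 2 \sqrt{2}\right) \left(-40\right) = 93840 - 80 \sqrt{2}$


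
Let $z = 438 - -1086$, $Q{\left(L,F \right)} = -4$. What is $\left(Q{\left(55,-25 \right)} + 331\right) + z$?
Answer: $1851$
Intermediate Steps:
$z = 1524$ ($z = 438 + 1086 = 1524$)
$\left(Q{\left(55,-25 \right)} + 331\right) + z = \left(-4 + 331\right) + 1524 = 327 + 1524 = 1851$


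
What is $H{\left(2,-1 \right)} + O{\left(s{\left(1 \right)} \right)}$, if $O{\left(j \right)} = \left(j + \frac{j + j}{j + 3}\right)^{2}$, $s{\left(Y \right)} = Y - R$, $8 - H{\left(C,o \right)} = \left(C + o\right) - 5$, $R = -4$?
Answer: $\frac{817}{16} \approx 51.063$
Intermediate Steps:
$H{\left(C,o \right)} = 13 - C - o$ ($H{\left(C,o \right)} = 8 - \left(\left(C + o\right) - 5\right) = 8 - \left(-5 + C + o\right) = 13 - C - o$)
$s{\left(Y \right)} = 4 + Y$ ($s{\left(Y \right)} = Y - -4 = Y + 4 = 4 + Y$)
$O{\left(j \right)} = \left(j + \frac{2 j}{3 + j}\right)^{2}$
$H{\left(2,-1 \right)} + O{\left(s{\left(1 \right)} \right)} = \left(13 - 2 - -1\right) + \frac{\left(4 + 1\right)^{2} \left(5 + \left(4 + 1\right)\right)^{2}}{\left(3 + \left(4 + 1\right)\right)^{2}} = \left(13 - 2 + 1\right) + \frac{5^{2} \left(5 + 5\right)^{2}}{\left(3 + 5\right)^{2}} = 12 + \frac{25 \cdot 10^{2}}{64} = 12 + 25 \cdot \frac{1}{64} \cdot 100 = 12 + \frac{625}{16} = \frac{817}{16}$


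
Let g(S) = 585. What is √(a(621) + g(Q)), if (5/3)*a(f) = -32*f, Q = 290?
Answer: 3*I*√31495/5 ≈ 106.48*I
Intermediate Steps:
a(f) = -96*f/5 (a(f) = 3*(-32*f)/5 = -96*f/5)
√(a(621) + g(Q)) = √(-96/5*621 + 585) = √(-59616/5 + 585) = √(-56691/5) = 3*I*√31495/5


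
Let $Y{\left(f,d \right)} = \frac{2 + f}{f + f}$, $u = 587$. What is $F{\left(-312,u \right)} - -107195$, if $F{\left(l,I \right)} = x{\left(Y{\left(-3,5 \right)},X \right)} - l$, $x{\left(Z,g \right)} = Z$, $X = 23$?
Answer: $\frac{645043}{6} \approx 1.0751 \cdot 10^{5}$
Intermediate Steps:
$Y{\left(f,d \right)} = \frac{2 + f}{2 f}$
$F{\left(l,I \right)} = \frac{1}{6} - l$ ($F{\left(l,I \right)} = \frac{2 - 3}{2 \left(-3\right)} - l = \frac{1}{2} \left(- \frac{1}{3}\right) \left(-1\right) - l = \frac{1}{6} - l$)
$F{\left(-312,u \right)} - -107195 = \left(\frac{1}{6} - -312\right) - -107195 = \left(\frac{1}{6} + 312\right) + 107195 = \frac{1873}{6} + 107195 = \frac{645043}{6}$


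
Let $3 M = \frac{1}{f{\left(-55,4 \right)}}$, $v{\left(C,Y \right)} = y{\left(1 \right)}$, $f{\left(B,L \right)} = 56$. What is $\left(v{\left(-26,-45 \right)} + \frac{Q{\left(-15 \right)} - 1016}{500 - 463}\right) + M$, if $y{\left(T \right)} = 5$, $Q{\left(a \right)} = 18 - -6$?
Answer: $- \frac{135539}{6216} \approx -21.805$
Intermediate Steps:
$Q{\left(a \right)} = 24$ ($Q{\left(a \right)} = 18 + 6 = 24$)
$v{\left(C,Y \right)} = 5$
$M = \frac{1}{168}$ ($M = \frac{1}{3 \cdot 56} = \frac{1}{3} \cdot \frac{1}{56} = \frac{1}{168} \approx 0.0059524$)
$\left(v{\left(-26,-45 \right)} + \frac{Q{\left(-15 \right)} - 1016}{500 - 463}\right) + M = \left(5 + \frac{24 - 1016}{500 - 463}\right) + \frac{1}{168} = \left(5 - \frac{992}{37}\right) + \frac{1}{168} = - \frac{807}{37} + \frac{1}{168} = - \frac{135539}{6216}$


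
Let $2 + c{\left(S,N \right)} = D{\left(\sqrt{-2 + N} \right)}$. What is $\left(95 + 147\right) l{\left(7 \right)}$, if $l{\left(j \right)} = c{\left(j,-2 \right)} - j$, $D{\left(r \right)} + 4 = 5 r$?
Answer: $-3146 + 2420 i \approx -3146.0 + 2420.0 i$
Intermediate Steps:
$D{\left(r \right)} = -4 + 5 r$
$c{\left(S,N \right)} = -6 + 5 \sqrt{-2 + N}$ ($c{\left(S,N \right)} = -2 + \left(-4 + 5 \sqrt{-2 + N}\right) = -6 + 5 \sqrt{-2 + N}$)
$l{\left(j \right)} = -6 - j + 10 i$ ($l{\left(j \right)} = \left(-6 + 5 \sqrt{-2 - 2}\right) - j = \left(-6 + 5 \sqrt{-4}\right) - j = \left(-6 + 5 \cdot 2 i\right) - j = \left(-6 + 10 i\right) - j = -6 - j + 10 i$)
$\left(95 + 147\right) l{\left(7 \right)} = \left(95 + 147\right) \left(-6 - 7 + 10 i\right) = 242 \left(-6 - 7 + 10 i\right) = 242 \left(-13 + 10 i\right) = -3146 + 2420 i$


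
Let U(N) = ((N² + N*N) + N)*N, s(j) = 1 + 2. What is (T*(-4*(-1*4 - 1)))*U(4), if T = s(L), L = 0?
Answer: 8640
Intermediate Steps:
s(j) = 3
T = 3
U(N) = N*(N + 2*N²) (U(N) = ((N² + N²) + N)*N = (2*N² + N)*N = (N + 2*N²)*N = N*(N + 2*N²))
(T*(-4*(-1*4 - 1)))*U(4) = (3*(-4*(-1*4 - 1)))*(4²*(1 + 2*4)) = (3*(-4*(-4 - 1)))*(16*(1 + 8)) = (3*(-4*(-5)))*(16*9) = (3*20)*144 = 60*144 = 8640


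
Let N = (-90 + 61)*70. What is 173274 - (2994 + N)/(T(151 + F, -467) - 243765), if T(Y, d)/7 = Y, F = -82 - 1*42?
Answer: 10551347197/60894 ≈ 1.7327e+5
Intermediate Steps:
F = -124 (F = -82 - 42 = -124)
N = -2030 (N = -29*70 = -2030)
T(Y, d) = 7*Y
173274 - (2994 + N)/(T(151 + F, -467) - 243765) = 173274 - (2994 - 2030)/(7*(151 - 124) - 243765) = 173274 - 964/(7*27 - 243765) = 173274 - 964/(189 - 243765) = 173274 - 964/(-243576) = 173274 - 964*(-1)/243576 = 173274 - 1*(-241/60894) = 173274 + 241/60894 = 10551347197/60894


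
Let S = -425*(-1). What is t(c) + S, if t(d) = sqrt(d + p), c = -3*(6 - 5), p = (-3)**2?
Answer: 425 + sqrt(6) ≈ 427.45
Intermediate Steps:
p = 9
c = -3 (c = -3*1 = -3)
S = 425
t(d) = sqrt(9 + d) (t(d) = sqrt(d + 9) = sqrt(9 + d))
t(c) + S = sqrt(9 - 3) + 425 = sqrt(6) + 425 = 425 + sqrt(6)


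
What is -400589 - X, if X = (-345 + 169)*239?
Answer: -358525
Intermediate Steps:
X = -42064 (X = -176*239 = -42064)
-400589 - X = -400589 - 1*(-42064) = -400589 + 42064 = -358525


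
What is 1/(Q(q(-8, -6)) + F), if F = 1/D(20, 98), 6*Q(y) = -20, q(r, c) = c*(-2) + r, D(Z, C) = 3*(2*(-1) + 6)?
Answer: -4/13 ≈ -0.30769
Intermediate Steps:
D(Z, C) = 12 (D(Z, C) = 3*(-2 + 6) = 3*4 = 12)
q(r, c) = r - 2*c (q(r, c) = -2*c + r = r - 2*c)
Q(y) = -10/3 (Q(y) = (⅙)*(-20) = -10/3)
F = 1/12 ≈ 0.083333
1/(Q(q(-8, -6)) + F) = 1/(-10/3 + 1/12) = 1/(-13/4) = -4/13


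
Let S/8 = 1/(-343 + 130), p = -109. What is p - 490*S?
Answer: -19297/213 ≈ -90.596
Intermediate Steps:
S = -8/213 (S = 8/(-343 + 130) = 8/(-213) = 8*(-1/213) = -8/213 ≈ -0.037559)
p - 490*S = -109 - 490*(-8/213) = -109 + 3920/213 = -19297/213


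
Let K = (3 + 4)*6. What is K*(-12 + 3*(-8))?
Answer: -1512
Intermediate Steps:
K = 42 (K = 7*6 = 42)
K*(-12 + 3*(-8)) = 42*(-12 + 3*(-8)) = 42*(-12 - 24) = 42*(-36) = -1512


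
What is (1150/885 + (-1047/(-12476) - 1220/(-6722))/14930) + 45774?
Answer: 5072337547227868319/110809489131960 ≈ 45775.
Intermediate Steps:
(1150/885 + (-1047/(-12476) - 1220/(-6722))/14930) + 45774 = (1150*(1/885) + (-1047*(-1/12476) - 1220*(-1/6722))*(1/14930)) + 45774 = (230/177 + (1047/12476 + 610/3361)*(1/14930)) + 45774 = (230/177 + (11129327/41931836)*(1/14930)) + 45774 = (230/177 + 11129327/626042311480) + 45774 = 143991701531279/110809489131960 + 45774 = 5072337547227868319/110809489131960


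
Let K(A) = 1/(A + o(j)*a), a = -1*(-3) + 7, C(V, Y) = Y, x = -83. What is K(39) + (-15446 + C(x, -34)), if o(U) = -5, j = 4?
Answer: -170281/11 ≈ -15480.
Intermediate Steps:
a = 10 (a = 3 + 7 = 10)
K(A) = 1/(-50 + A) (K(A) = 1/(A - 5*10) = 1/(A - 50) = 1/(-50 + A))
K(39) + (-15446 + C(x, -34)) = 1/(-50 + 39) + (-15446 - 34) = 1/(-11) - 15480 = -1/11 - 15480 = -170281/11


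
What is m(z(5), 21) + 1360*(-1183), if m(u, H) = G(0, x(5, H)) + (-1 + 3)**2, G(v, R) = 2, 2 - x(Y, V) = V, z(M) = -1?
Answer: -1608874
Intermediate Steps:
x(Y, V) = 2 - V
m(u, H) = 6 (m(u, H) = 2 + (-1 + 3)**2 = 2 + 2**2 = 2 + 4 = 6)
m(z(5), 21) + 1360*(-1183) = 6 + 1360*(-1183) = 6 - 1608880 = -1608874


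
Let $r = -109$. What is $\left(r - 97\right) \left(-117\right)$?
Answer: $24102$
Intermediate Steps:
$\left(r - 97\right) \left(-117\right) = \left(-109 - 97\right) \left(-117\right) = \left(-206\right) \left(-117\right) = 24102$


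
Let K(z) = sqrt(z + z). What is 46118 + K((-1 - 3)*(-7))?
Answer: 46118 + 2*sqrt(14) ≈ 46126.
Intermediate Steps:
K(z) = sqrt(2)*sqrt(z) (K(z) = sqrt(2*z) = sqrt(2)*sqrt(z))
46118 + K((-1 - 3)*(-7)) = 46118 + sqrt(2)*sqrt((-1 - 3)*(-7)) = 46118 + sqrt(2)*sqrt(-4*(-7)) = 46118 + sqrt(2)*sqrt(28) = 46118 + sqrt(2)*(2*sqrt(7)) = 46118 + 2*sqrt(14)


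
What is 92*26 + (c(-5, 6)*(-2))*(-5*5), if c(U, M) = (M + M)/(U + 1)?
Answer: 2242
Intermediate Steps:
c(U, M) = 2*M/(1 + U) (c(U, M) = (2*M)/(1 + U) = 2*M/(1 + U))
92*26 + (c(-5, 6)*(-2))*(-5*5) = 92*26 + ((2*6/(1 - 5))*(-2))*(-5*5) = 2392 + ((2*6/(-4))*(-2))*(-25) = 2392 + ((2*6*(-1/4))*(-2))*(-25) = 2392 - 3*(-2)*(-25) = 2392 + 6*(-25) = 2392 - 150 = 2242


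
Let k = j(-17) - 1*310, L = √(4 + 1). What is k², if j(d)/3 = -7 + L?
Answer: 109606 - 1986*√5 ≈ 1.0517e+5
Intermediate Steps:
L = √5 ≈ 2.2361
j(d) = -21 + 3*√5 (j(d) = 3*(-7 + √5) = -21 + 3*√5)
k = -331 + 3*√5 (k = (-21 + 3*√5) - 1*310 = (-21 + 3*√5) - 310 = -331 + 3*√5 ≈ -324.29)
k² = (-331 + 3*√5)²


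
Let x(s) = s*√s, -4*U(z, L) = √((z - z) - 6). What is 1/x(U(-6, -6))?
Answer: 4*6^(¼)/(3*(-I)^(3/2)) ≈ -1.4756 + 1.4756*I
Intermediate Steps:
U(z, L) = -I*√6/4 (U(z, L) = -√((z - z) - 6)/4 = -√(0 - 6)/4 = -I*√6/4)
x(s) = s^(3/2)
1/x(U(-6, -6)) = 1/((-I*√6/4)^(3/2)) = 1/(6^(¾)*(-I)^(3/2)/8) = 4*6^(¼)/(3*(-I)^(3/2))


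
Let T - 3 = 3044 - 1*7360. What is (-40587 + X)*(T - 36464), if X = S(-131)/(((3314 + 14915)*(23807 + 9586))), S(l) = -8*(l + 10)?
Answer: 1007443049794858567/608720997 ≈ 1.6550e+9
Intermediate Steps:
T = -4313 (T = 3 + (3044 - 1*7360) = 3 + (3044 - 7360) = 3 - 4316 = -4313)
S(l) = -80 - 8*l (S(l) = -8*(10 + l) = -80 - 8*l)
X = 968/608720997 (X = (-80 - 8*(-131))/(((3314 + 14915)*(23807 + 9586))) = (-80 + 1048)/((18229*33393)) = 968/608720997 ≈ 1.5902e-6)
(-40587 + X)*(T - 36464) = (-40587 + 968/608720997)*(-4313 - 36464) = -24706159104271/608720997*(-40777) = 1007443049794858567/608720997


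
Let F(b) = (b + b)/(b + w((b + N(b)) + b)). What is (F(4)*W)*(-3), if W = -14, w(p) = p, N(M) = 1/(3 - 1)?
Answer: 672/25 ≈ 26.880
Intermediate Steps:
N(M) = 1/2
F(b) = 2*b/(1/2 + 3*b) (F(b) = (b + b)/(b + ((b + 1/2) + b)) = (2*b)/(b + ((1/2 + b) + b)) = (2*b)/(b + (1/2 + 2*b)) = (2*b)/(1/2 + 3*b) = 2*b/(1/2 + 3*b))
(F(4)*W)*(-3) = ((4*4/(1 + 6*4))*(-14))*(-3) = ((4*4/(1 + 24))*(-14))*(-3) = ((4*4/25)*(-14))*(-3) = ((4*4*(1/25))*(-14))*(-3) = ((16/25)*(-14))*(-3) = -224/25*(-3) = 672/25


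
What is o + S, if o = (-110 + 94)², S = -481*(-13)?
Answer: 6509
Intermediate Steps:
S = 6253
o = 256 (o = (-16)² = 256)
o + S = 256 + 6253 = 6509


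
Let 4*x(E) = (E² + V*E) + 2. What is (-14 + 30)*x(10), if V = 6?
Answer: 648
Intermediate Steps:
x(E) = ½ + E²/4 + 3*E/2 (x(E) = ((E² + 6*E) + 2)/4 = (2 + E² + 6*E)/4 = ½ + E²/4 + 3*E/2)
(-14 + 30)*x(10) = (-14 + 30)*(½ + (¼)*10² + (3/2)*10) = 16*(½ + (¼)*100 + 15) = 16*(½ + 25 + 15) = 16*(81/2) = 648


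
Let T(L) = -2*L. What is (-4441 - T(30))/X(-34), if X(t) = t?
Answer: 4381/34 ≈ 128.85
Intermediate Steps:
(-4441 - T(30))/X(-34) = (-4441 - (-2)*30)/(-34) = (-4441 - 1*(-60))*(-1/34) = (-4441 + 60)*(-1/34) = -4381*(-1/34) = 4381/34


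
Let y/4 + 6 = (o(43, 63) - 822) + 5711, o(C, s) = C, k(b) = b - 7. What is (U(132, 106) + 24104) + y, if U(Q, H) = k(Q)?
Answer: 43933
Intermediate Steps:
k(b) = -7 + b
U(Q, H) = -7 + Q
y = 19704 (y = -24 + 4*((43 - 822) + 5711) = -24 + 4*(-779 + 5711) = -24 + 4*4932 = -24 + 19728 = 19704)
(U(132, 106) + 24104) + y = ((-7 + 132) + 24104) + 19704 = (125 + 24104) + 19704 = 24229 + 19704 = 43933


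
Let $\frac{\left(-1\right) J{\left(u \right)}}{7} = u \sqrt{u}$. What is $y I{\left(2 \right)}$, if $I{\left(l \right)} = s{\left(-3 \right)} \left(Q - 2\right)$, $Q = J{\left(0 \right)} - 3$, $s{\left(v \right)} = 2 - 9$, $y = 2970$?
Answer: $103950$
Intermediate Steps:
$J{\left(u \right)} = - 7 u^{\frac{3}{2}}$ ($J{\left(u \right)} = - 7 u \sqrt{u} = - 7 u^{\frac{3}{2}}$)
$s{\left(v \right)} = -7$ ($s{\left(v \right)} = 2 - 9 = -7$)
$Q = -3$ ($Q = - 7 \cdot 0^{\frac{3}{2}} - 3 = \left(-7\right) 0 - 3 = 0 - 3 = -3$)
$I{\left(l \right)} = 35$ ($I{\left(l \right)} = - 7 \left(-3 - 2\right) = \left(-7\right) \left(-5\right) = 35$)
$y I{\left(2 \right)} = 2970 \cdot 35 = 103950$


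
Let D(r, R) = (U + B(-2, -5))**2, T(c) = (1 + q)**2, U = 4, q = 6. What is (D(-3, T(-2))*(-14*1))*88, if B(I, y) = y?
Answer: -1232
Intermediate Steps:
T(c) = 49 (T(c) = (1 + 6)**2 = 7**2 = 49)
D(r, R) = 1 (D(r, R) = (4 - 5)**2 = (-1)**2 = 1)
(D(-3, T(-2))*(-14*1))*88 = (1*(-14*1))*88 = (1*(-14))*88 = -14*88 = -1232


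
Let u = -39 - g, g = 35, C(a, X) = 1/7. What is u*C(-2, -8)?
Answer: -74/7 ≈ -10.571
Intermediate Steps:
C(a, X) = ⅐
u = -74 (u = -39 - 1*35 = -39 - 35 = -74)
u*C(-2, -8) = -74*⅐ = -74/7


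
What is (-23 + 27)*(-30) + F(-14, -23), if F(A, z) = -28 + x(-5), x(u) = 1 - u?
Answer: -142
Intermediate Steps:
F(A, z) = -22 (F(A, z) = -28 + (1 - 1*(-5)) = -28 + (1 + 5) = -28 + 6 = -22)
(-23 + 27)*(-30) + F(-14, -23) = (-23 + 27)*(-30) - 22 = 4*(-30) - 22 = -120 - 22 = -142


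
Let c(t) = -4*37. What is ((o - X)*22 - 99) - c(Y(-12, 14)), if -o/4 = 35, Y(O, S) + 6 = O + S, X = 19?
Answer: -3449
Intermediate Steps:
Y(O, S) = -6 + O + S (Y(O, S) = -6 + (O + S) = -6 + O + S)
o = -140 (o = -4*35 = -140)
c(t) = -148
((o - X)*22 - 99) - c(Y(-12, 14)) = ((-140 - 1*19)*22 - 99) - 1*(-148) = ((-140 - 19)*22 - 99) + 148 = (-159*22 - 99) + 148 = (-3498 - 99) + 148 = -3597 + 148 = -3449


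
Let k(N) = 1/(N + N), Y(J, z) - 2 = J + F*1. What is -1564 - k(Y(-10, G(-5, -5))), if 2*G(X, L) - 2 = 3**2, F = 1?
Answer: -21895/14 ≈ -1563.9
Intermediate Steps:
G(X, L) = 11/2 (G(X, L) = 1 + (1/2)*3**2 = 1 + (1/2)*9 = 1 + 9/2 = 11/2)
Y(J, z) = 3 + J (Y(J, z) = 2 + (J + 1*1) = 2 + (J + 1) = 2 + (1 + J) = 3 + J)
k(N) = 1/(2*N)
-1564 - k(Y(-10, G(-5, -5))) = -1564 - 1/(2*(3 - 10)) = -1564 - 1/(2*(-7)) = -1564 - (-1)/(2*7) = -1564 - 1*(-1/14) = -1564 + 1/14 = -21895/14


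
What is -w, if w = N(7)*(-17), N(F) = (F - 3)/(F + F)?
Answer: 34/7 ≈ 4.8571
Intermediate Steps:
N(F) = (-3 + F)/(2*F) (N(F) = (-3 + F)/((2*F)) = (-3 + F)*(1/(2*F)) = (-3 + F)/(2*F))
w = -34/7 (w = ((1/2)*(-3 + 7)/7)*(-17) = ((1/2)*(1/7)*4)*(-17) = (2/7)*(-17) = -34/7 ≈ -4.8571)
-w = -1*(-34/7) = 34/7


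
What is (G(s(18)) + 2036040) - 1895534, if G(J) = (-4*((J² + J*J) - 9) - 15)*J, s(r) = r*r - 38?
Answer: -187002736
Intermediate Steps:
s(r) = -38 + r² (s(r) = r² - 38 = -38 + r²)
G(J) = J*(21 - 8*J²) (G(J) = (-4*((J² + J²) - 9) - 15)*J = (-4*(2*J² - 9) - 15)*J = (-4*(-9 + 2*J²) - 15)*J = ((36 - 8*J²) - 15)*J = (21 - 8*J²)*J = J*(21 - 8*J²))
(G(s(18)) + 2036040) - 1895534 = ((-38 + 18²)*(21 - 8*(-38 + 18²)²) + 2036040) - 1895534 = ((-38 + 324)*(21 - 8*(-38 + 324)²) + 2036040) - 1895534 = (286*(21 - 8*286²) + 2036040) - 1895534 = (286*(21 - 8*81796) + 2036040) - 1895534 = (286*(21 - 654368) + 2036040) - 1895534 = (286*(-654347) + 2036040) - 1895534 = (-187143242 + 2036040) - 1895534 = -185107202 - 1895534 = -187002736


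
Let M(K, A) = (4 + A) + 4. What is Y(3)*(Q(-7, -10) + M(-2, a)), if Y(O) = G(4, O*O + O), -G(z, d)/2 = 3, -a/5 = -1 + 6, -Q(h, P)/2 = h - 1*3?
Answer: -18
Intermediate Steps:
Q(h, P) = 6 - 2*h (Q(h, P) = -2*(h - 1*3) = -2*(h - 3) = -2*(-3 + h) = 6 - 2*h)
a = -25 (a = -5*(-1 + 6) = -5*5 = -25)
G(z, d) = -6 (G(z, d) = -2*3 = -6)
Y(O) = -6
M(K, A) = 8 + A
Y(3)*(Q(-7, -10) + M(-2, a)) = -6*((6 - 2*(-7)) + (8 - 25)) = -6*((6 + 14) - 17) = -6*(20 - 17) = -6*3 = -18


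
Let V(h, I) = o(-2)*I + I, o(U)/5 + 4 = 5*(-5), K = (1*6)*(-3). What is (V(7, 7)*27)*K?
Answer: 489888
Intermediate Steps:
K = -18 (K = 6*(-3) = -18)
o(U) = -145 (o(U) = -20 + 5*(5*(-5)) = -20 + 5*(-25) = -20 - 125 = -145)
V(h, I) = -144*I (V(h, I) = -145*I + I = -144*I)
(V(7, 7)*27)*K = (-144*7*27)*(-18) = -1008*27*(-18) = -27216*(-18) = 489888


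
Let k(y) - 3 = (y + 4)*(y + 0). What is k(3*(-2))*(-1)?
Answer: -15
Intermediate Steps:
k(y) = 3 + y*(4 + y) (k(y) = 3 + (y + 4)*(y + 0) = 3 + (4 + y)*y = 3 + y*(4 + y))
k(3*(-2))*(-1) = (3 + (3*(-2))² + 4*(3*(-2)))*(-1) = (3 + (-6)² + 4*(-6))*(-1) = (3 + 36 - 24)*(-1) = 15*(-1) = -15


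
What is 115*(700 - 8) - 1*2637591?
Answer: -2558011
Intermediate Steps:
115*(700 - 8) - 1*2637591 = 115*692 - 2637591 = 79580 - 2637591 = -2558011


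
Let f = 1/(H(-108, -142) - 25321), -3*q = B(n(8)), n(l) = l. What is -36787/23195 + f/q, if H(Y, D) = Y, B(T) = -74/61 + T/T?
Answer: -12165180784/7667733515 ≈ -1.5865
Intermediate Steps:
B(T) = -13/61 (B(T) = -74*1/61 + 1 = -74/61 + 1 = -13/61)
q = 13/183 (q = -⅓*(-13/61) = 13/183 ≈ 0.071038)
f = -1/25429 (f = 1/(-108 - 25321) = 1/(-25429) = -1/25429 ≈ -3.9325e-5)
-36787/23195 + f/q = -36787/23195 - 1/(25429*13/183) = -36787*1/23195 - 1/25429*183/13 = -36787/23195 - 183/330577 = -12165180784/7667733515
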